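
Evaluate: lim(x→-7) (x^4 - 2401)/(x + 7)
This is a standard limit.

Factor or rationalize the expression:
  lim(x→-7) (x^4 - 2401)/(x + 7) = -1372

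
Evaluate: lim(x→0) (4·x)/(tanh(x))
This is a 0/0 indeterminate form.

Apply L'Hôpital's rule: differentiate numerator and denominator separately.
  f(x) = 4·x   ⇒   f'(x) = 4
  g(x) = tanh(x)   ⇒   g'(x) = 1 - tanh(x)^2
  lim(x→0) f'(x)/g'(x) = lim(x→0) (4)/(1 - tanh(x)^2)
  = 4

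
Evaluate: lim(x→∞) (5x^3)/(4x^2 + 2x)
This is an ∞/∞ indeterminate form.

Apply L'Hôpital's rule: differentiate numerator and denominator separately.
  f(x) = 5·x^3   ⇒   f'(x) = 15·x^2
  g(x) = 4·x^2 + 2·x   ⇒   g'(x) = 8·x + 2
  lim(x→∞) f'(x)/g'(x) = lim(x→∞) (15·x^2)/(8·x + 2)
  = ∞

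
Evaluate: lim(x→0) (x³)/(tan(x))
This is a 0/0 indeterminate form.

Apply L'Hôpital's rule: differentiate numerator and denominator separately.
  f(x) = x^3   ⇒   f'(x) = 3·x^2
  g(x) = tan(x)   ⇒   g'(x) = tan(x)^2 + 1
  lim(x→0) f'(x)/g'(x) = lim(x→0) (3·x^2)/(tan(x)^2 + 1)
  = 0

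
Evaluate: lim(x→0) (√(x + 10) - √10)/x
This is a standard limit.

Factor or rationalize the expression:
  lim(x→0) (√(x + 10) - √10)/x = sqrt(10)/20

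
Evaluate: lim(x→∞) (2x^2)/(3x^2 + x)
This is an ∞/∞ indeterminate form.

Apply L'Hôpital's rule: differentiate numerator and denominator separately.
  f(x) = 2·x^2   ⇒   f'(x) = 4·x
  g(x) = 3·x^2 + x   ⇒   g'(x) = 6·x + 1
  lim(x→∞) f'(x)/g'(x) = lim(x→∞) (4·x)/(6·x + 1)
  = 2/3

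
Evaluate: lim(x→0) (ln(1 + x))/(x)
This is a 0/0 indeterminate form.

Apply L'Hôpital's rule: differentiate numerator and denominator separately.
  f(x) = ln(x + 1)   ⇒   f'(x) = 1/(x + 1)
  g(x) = x   ⇒   g'(x) = 1
  lim(x→0) f'(x)/g'(x) = lim(x→0) (1/(x + 1))/(1)
  = 1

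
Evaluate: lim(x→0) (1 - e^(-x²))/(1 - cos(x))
This is a 0/0 indeterminate form.

Apply L'Hôpital's rule: differentiate numerator and denominator separately.
  f(x) = 1 - e^(-x^2)   ⇒   f'(x) = 2·x·e^(-x^2)
  g(x) = 1 - cos(x)   ⇒   g'(x) = sin(x)
  lim(x→0) f'(x)/g'(x) = lim(x→0) (2·x·e^(-x^2))/(sin(x))
  = 2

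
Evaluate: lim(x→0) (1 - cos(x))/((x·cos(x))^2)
This is a 0/0 indeterminate form.

Apply L'Hôpital's rule: differentiate numerator and denominator separately.
  f(x) = 1 - cos(x)   ⇒   f'(x) = sin(x)
  g(x) = x^2·cos(x)^2   ⇒   g'(x) = -2·x^2·sin(x)·cos(x) + 2·x·cos(x)^2
  lim(x→0) f'(x)/g'(x) = lim(x→0) (sin(x))/(-2·x^2·sin(x)·cos(x) + 2·x·cos(x)^2)
  = 1/2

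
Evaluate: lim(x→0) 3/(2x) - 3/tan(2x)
This is an ∞-∞ indeterminate form.

Combine fractions or rationalize to convert ∞-∞ to 0/0 form:
  lim(x→0) 3/(2x) - 3/tan(2x) = 0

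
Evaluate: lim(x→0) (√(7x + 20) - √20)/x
This is a standard limit.

Factor or rationalize the expression:
  lim(x→0) (√(7x + 20) - √20)/x = 7·sqrt(5)/20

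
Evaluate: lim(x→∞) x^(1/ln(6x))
This is an exponential indeterminate form.

For exponential indeterminate forms, take the natural log:
  Let L = lim(x→∞) x^(1/ln(6x))
  Then ln(L) = lim(x→∞) [exponent × ln(base)]
  Evaluate using L'Hôpital or standard limits, then exponentiate.
  L = e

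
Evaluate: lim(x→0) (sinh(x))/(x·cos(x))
This is a 0/0 indeterminate form.

Apply L'Hôpital's rule: differentiate numerator and denominator separately.
  f(x) = sinh(x)   ⇒   f'(x) = cosh(x)
  g(x) = x·cos(x)   ⇒   g'(x) = -x·sin(x) + cos(x)
  lim(x→0) f'(x)/g'(x) = lim(x→0) (cosh(x))/(-x·sin(x) + cos(x))
  = 1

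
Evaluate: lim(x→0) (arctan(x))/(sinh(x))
This is a 0/0 indeterminate form.

Apply L'Hôpital's rule: differentiate numerator and denominator separately.
  f(x) = atan(x)   ⇒   f'(x) = 1/(x^2 + 1)
  g(x) = sinh(x)   ⇒   g'(x) = cosh(x)
  lim(x→0) f'(x)/g'(x) = lim(x→0) (1/(x^2 + 1))/(cosh(x))
  = 1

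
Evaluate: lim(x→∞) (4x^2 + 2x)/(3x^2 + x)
This is an ∞/∞ indeterminate form.

Apply L'Hôpital's rule: differentiate numerator and denominator separately.
  f(x) = 4·x^2 + 2·x   ⇒   f'(x) = 8·x + 2
  g(x) = 3·x^2 + x   ⇒   g'(x) = 6·x + 1
  lim(x→∞) f'(x)/g'(x) = lim(x→∞) (8·x + 2)/(6·x + 1)
  = 4/3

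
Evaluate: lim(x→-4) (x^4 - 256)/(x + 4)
This is a standard limit.

Factor or rationalize the expression:
  lim(x→-4) (x^4 - 256)/(x + 4) = -256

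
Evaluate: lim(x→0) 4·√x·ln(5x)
This is a 0·∞ indeterminate form.

Rewrite 0·∞ as a quotient (0/0 or ∞/∞ form), then apply L'Hôpital's rule:
  lim(x→0) 4·√x·ln(5x) = 0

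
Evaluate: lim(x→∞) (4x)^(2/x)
This is an exponential indeterminate form.

For exponential indeterminate forms, take the natural log:
  Let L = lim(x→∞) (4x)^(2/x)
  Then ln(L) = lim(x→∞) [exponent × ln(base)]
  Evaluate using L'Hôpital or standard limits, then exponentiate.
  L = 1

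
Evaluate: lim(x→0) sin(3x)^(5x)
This is an exponential indeterminate form.

For exponential indeterminate forms, take the natural log:
  Let L = lim(x→0) sin(3x)^(5x)
  Then ln(L) = lim(x→0) [exponent × ln(base)]
  Evaluate using L'Hôpital or standard limits, then exponentiate.
  L = 1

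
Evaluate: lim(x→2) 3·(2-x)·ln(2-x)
This is a 0·∞ indeterminate form.

Rewrite 0·∞ as a quotient (0/0 or ∞/∞ form), then apply L'Hôpital's rule:
  lim(x→2) 3·(2-x)·ln(2-x) = 0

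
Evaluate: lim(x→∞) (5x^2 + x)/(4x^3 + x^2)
This is an ∞/∞ indeterminate form.

Apply L'Hôpital's rule: differentiate numerator and denominator separately.
  f(x) = 5·x^2 + x   ⇒   f'(x) = 10·x + 1
  g(x) = 4·x^3 + x^2   ⇒   g'(x) = 12·x^2 + 2·x
  lim(x→∞) f'(x)/g'(x) = lim(x→∞) (10·x + 1)/(12·x^2 + 2·x)
  = 0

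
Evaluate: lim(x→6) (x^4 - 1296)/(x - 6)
This is a standard limit.

Factor or rationalize the expression:
  lim(x→6) (x^4 - 1296)/(x - 6) = 864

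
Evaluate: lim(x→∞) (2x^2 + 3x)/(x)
This is an ∞/∞ indeterminate form.

Apply L'Hôpital's rule: differentiate numerator and denominator separately.
  f(x) = 2·x^2 + 3·x   ⇒   f'(x) = 4·x + 3
  g(x) = x   ⇒   g'(x) = 1
  lim(x→∞) f'(x)/g'(x) = lim(x→∞) (4·x + 3)/(1)
  = ∞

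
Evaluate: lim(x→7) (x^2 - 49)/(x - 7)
This is a standard limit.

Factor or rationalize the expression:
  lim(x→7) (x^2 - 49)/(x - 7) = 14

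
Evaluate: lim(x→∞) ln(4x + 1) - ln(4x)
This is an ∞-∞ indeterminate form.

Combine fractions or rationalize to convert ∞-∞ to 0/0 form:
  lim(x→∞) ln(4x + 1) - ln(4x) = 0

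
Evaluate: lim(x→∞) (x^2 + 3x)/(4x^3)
This is an ∞/∞ indeterminate form.

Apply L'Hôpital's rule: differentiate numerator and denominator separately.
  f(x) = x^2 + 3·x   ⇒   f'(x) = 2·x + 3
  g(x) = 4·x^3   ⇒   g'(x) = 12·x^2
  lim(x→∞) f'(x)/g'(x) = lim(x→∞) (2·x + 3)/(12·x^2)
  = 0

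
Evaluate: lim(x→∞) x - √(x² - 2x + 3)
This is an ∞-∞ indeterminate form.

Combine fractions or rationalize to convert ∞-∞ to 0/0 form:
  lim(x→∞) x - √(x² - 2x + 3) = 1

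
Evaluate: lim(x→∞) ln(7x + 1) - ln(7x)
This is an ∞-∞ indeterminate form.

Combine fractions or rationalize to convert ∞-∞ to 0/0 form:
  lim(x→∞) ln(7x + 1) - ln(7x) = 0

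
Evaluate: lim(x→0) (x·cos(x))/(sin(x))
This is a 0/0 indeterminate form.

Apply L'Hôpital's rule: differentiate numerator and denominator separately.
  f(x) = x·cos(x)   ⇒   f'(x) = -x·sin(x) + cos(x)
  g(x) = sin(x)   ⇒   g'(x) = cos(x)
  lim(x→0) f'(x)/g'(x) = lim(x→0) (-x·sin(x) + cos(x))/(cos(x))
  = 1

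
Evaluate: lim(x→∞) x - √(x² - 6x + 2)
This is an ∞-∞ indeterminate form.

Combine fractions or rationalize to convert ∞-∞ to 0/0 form:
  lim(x→∞) x - √(x² - 6x + 2) = 3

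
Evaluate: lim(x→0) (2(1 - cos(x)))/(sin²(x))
This is a 0/0 indeterminate form.

Apply L'Hôpital's rule: differentiate numerator and denominator separately.
  f(x) = 2 - 2·cos(x)   ⇒   f'(x) = 2·sin(x)
  g(x) = sin(x)^2   ⇒   g'(x) = 2·sin(x)·cos(x)
  lim(x→0) f'(x)/g'(x) = lim(x→0) (2·sin(x))/(2·sin(x)·cos(x))
  = 1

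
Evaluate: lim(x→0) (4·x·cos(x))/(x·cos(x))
This is a 0/0 indeterminate form.

Apply L'Hôpital's rule: differentiate numerator and denominator separately.
  f(x) = 4·x·cos(x)   ⇒   f'(x) = -4·x·sin(x) + 4·cos(x)
  g(x) = x·cos(x)   ⇒   g'(x) = -x·sin(x) + cos(x)
  lim(x→0) f'(x)/g'(x) = lim(x→0) (-4·x·sin(x) + 4·cos(x))/(-x·sin(x) + cos(x))
  = 4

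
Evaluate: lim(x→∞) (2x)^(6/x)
This is an exponential indeterminate form.

For exponential indeterminate forms, take the natural log:
  Let L = lim(x→∞) (2x)^(6/x)
  Then ln(L) = lim(x→∞) [exponent × ln(base)]
  Evaluate using L'Hôpital or standard limits, then exponentiate.
  L = 1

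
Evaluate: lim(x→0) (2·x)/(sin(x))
This is a 0/0 indeterminate form.

Apply L'Hôpital's rule: differentiate numerator and denominator separately.
  f(x) = 2·x   ⇒   f'(x) = 2
  g(x) = sin(x)   ⇒   g'(x) = cos(x)
  lim(x→0) f'(x)/g'(x) = lim(x→0) (2)/(cos(x))
  = 2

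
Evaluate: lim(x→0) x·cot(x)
This is a 0·∞ indeterminate form.

Rewrite 0·∞ as a quotient (0/0 or ∞/∞ form), then apply L'Hôpital's rule:
  lim(x→0) x·cot(x) = 1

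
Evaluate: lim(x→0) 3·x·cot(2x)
This is a 0·∞ indeterminate form.

Rewrite 0·∞ as a quotient (0/0 or ∞/∞ form), then apply L'Hôpital's rule:
  lim(x→0) 3·x·cot(2x) = 3/2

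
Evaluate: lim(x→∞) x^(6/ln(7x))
This is an exponential indeterminate form.

For exponential indeterminate forms, take the natural log:
  Let L = lim(x→∞) x^(6/ln(7x))
  Then ln(L) = lim(x→∞) [exponent × ln(base)]
  Evaluate using L'Hôpital or standard limits, then exponentiate.
  L = e^(6)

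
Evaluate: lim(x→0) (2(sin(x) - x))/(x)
This is a 0/0 indeterminate form.

Apply L'Hôpital's rule: differentiate numerator and denominator separately.
  f(x) = -2·x + 2·sin(x)   ⇒   f'(x) = 2·cos(x) - 2
  g(x) = x   ⇒   g'(x) = 1
  lim(x→0) f'(x)/g'(x) = lim(x→0) (2·cos(x) - 2)/(1)
  = 0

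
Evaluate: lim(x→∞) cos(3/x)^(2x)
This is an exponential indeterminate form.

For exponential indeterminate forms, take the natural log:
  Let L = lim(x→∞) cos(3/x)^(2x)
  Then ln(L) = lim(x→∞) [exponent × ln(base)]
  Evaluate using L'Hôpital or standard limits, then exponentiate.
  L = 1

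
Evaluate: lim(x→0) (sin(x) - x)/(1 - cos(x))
This is a 0/0 indeterminate form.

Apply L'Hôpital's rule: differentiate numerator and denominator separately.
  f(x) = -x + sin(x)   ⇒   f'(x) = cos(x) - 1
  g(x) = 1 - cos(x)   ⇒   g'(x) = sin(x)
  lim(x→0) f'(x)/g'(x) = lim(x→0) (cos(x) - 1)/(sin(x))
  = 0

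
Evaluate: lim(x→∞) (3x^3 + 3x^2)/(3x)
This is an ∞/∞ indeterminate form.

Apply L'Hôpital's rule: differentiate numerator and denominator separately.
  f(x) = 3·x^3 + 3·x^2   ⇒   f'(x) = 9·x^2 + 6·x
  g(x) = 3·x   ⇒   g'(x) = 3
  lim(x→∞) f'(x)/g'(x) = lim(x→∞) (9·x^2 + 6·x)/(3)
  = ∞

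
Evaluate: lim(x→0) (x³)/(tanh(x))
This is a 0/0 indeterminate form.

Apply L'Hôpital's rule: differentiate numerator and denominator separately.
  f(x) = x^3   ⇒   f'(x) = 3·x^2
  g(x) = tanh(x)   ⇒   g'(x) = 1 - tanh(x)^2
  lim(x→0) f'(x)/g'(x) = lim(x→0) (3·x^2)/(1 - tanh(x)^2)
  = 0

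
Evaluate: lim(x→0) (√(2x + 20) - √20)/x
This is a standard limit.

Factor or rationalize the expression:
  lim(x→0) (√(2x + 20) - √20)/x = sqrt(5)/10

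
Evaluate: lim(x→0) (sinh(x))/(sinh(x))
This is a 0/0 indeterminate form.

Apply L'Hôpital's rule: differentiate numerator and denominator separately.
  f(x) = sinh(x)   ⇒   f'(x) = cosh(x)
  g(x) = sinh(x)   ⇒   g'(x) = cosh(x)
  lim(x→0) f'(x)/g'(x) = lim(x→0) (cosh(x))/(cosh(x))
  = 1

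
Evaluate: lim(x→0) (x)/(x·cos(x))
This is a 0/0 indeterminate form.

Apply L'Hôpital's rule: differentiate numerator and denominator separately.
  f(x) = x   ⇒   f'(x) = 1
  g(x) = x·cos(x)   ⇒   g'(x) = -x·sin(x) + cos(x)
  lim(x→0) f'(x)/g'(x) = lim(x→0) (1)/(-x·sin(x) + cos(x))
  = 1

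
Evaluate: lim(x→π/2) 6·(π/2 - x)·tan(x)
This is a 0·∞ indeterminate form.

Rewrite 0·∞ as a quotient (0/0 or ∞/∞ form), then apply L'Hôpital's rule:
  lim(x→π/2) 6·(π/2 - x)·tan(x) = 6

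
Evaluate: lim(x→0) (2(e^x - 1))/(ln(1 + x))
This is a 0/0 indeterminate form.

Apply L'Hôpital's rule: differentiate numerator and denominator separately.
  f(x) = 2·e^(x) - 2   ⇒   f'(x) = 2·e^(x)
  g(x) = ln(x + 1)   ⇒   g'(x) = 1/(x + 1)
  lim(x→0) f'(x)/g'(x) = lim(x→0) (2·e^(x))/(1/(x + 1))
  = 2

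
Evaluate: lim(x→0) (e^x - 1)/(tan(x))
This is a 0/0 indeterminate form.

Apply L'Hôpital's rule: differentiate numerator and denominator separately.
  f(x) = e^(x) - 1   ⇒   f'(x) = e^(x)
  g(x) = tan(x)   ⇒   g'(x) = tan(x)^2 + 1
  lim(x→0) f'(x)/g'(x) = lim(x→0) (e^(x))/(tan(x)^2 + 1)
  = 1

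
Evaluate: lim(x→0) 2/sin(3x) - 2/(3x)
This is an ∞-∞ indeterminate form.

Combine fractions or rationalize to convert ∞-∞ to 0/0 form:
  lim(x→0) 2/sin(3x) - 2/(3x) = 0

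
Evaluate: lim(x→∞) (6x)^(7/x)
This is an exponential indeterminate form.

For exponential indeterminate forms, take the natural log:
  Let L = lim(x→∞) (6x)^(7/x)
  Then ln(L) = lim(x→∞) [exponent × ln(base)]
  Evaluate using L'Hôpital or standard limits, then exponentiate.
  L = 1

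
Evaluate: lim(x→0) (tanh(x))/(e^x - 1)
This is a 0/0 indeterminate form.

Apply L'Hôpital's rule: differentiate numerator and denominator separately.
  f(x) = tanh(x)   ⇒   f'(x) = 1 - tanh(x)^2
  g(x) = e^(x) - 1   ⇒   g'(x) = e^(x)
  lim(x→0) f'(x)/g'(x) = lim(x→0) (1 - tanh(x)^2)/(e^(x))
  = 1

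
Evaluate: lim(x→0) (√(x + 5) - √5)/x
This is a standard limit.

Factor or rationalize the expression:
  lim(x→0) (√(x + 5) - √5)/x = sqrt(5)/10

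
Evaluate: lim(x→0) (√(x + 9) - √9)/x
This is a standard limit.

Factor or rationalize the expression:
  lim(x→0) (√(x + 9) - √9)/x = 1/6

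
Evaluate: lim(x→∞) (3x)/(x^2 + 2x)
This is an ∞/∞ indeterminate form.

Apply L'Hôpital's rule: differentiate numerator and denominator separately.
  f(x) = 3·x   ⇒   f'(x) = 3
  g(x) = x^2 + 2·x   ⇒   g'(x) = 2·x + 2
  lim(x→∞) f'(x)/g'(x) = lim(x→∞) (3)/(2·x + 2)
  = 0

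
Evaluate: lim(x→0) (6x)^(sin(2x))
This is an exponential indeterminate form.

For exponential indeterminate forms, take the natural log:
  Let L = lim(x→0) (6x)^(sin(2x))
  Then ln(L) = lim(x→0) [exponent × ln(base)]
  Evaluate using L'Hôpital or standard limits, then exponentiate.
  L = 1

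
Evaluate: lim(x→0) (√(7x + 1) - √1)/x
This is a standard limit.

Factor or rationalize the expression:
  lim(x→0) (√(7x + 1) - √1)/x = 7/2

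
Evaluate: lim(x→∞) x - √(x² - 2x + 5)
This is an ∞-∞ indeterminate form.

Combine fractions or rationalize to convert ∞-∞ to 0/0 form:
  lim(x→∞) x - √(x² - 2x + 5) = 1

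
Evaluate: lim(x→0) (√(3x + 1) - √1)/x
This is a standard limit.

Factor or rationalize the expression:
  lim(x→0) (√(3x + 1) - √1)/x = 3/2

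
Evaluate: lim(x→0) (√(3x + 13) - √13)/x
This is a standard limit.

Factor or rationalize the expression:
  lim(x→0) (√(3x + 13) - √13)/x = 3·sqrt(13)/26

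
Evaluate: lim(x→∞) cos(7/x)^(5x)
This is an exponential indeterminate form.

For exponential indeterminate forms, take the natural log:
  Let L = lim(x→∞) cos(7/x)^(5x)
  Then ln(L) = lim(x→∞) [exponent × ln(base)]
  Evaluate using L'Hôpital or standard limits, then exponentiate.
  L = 1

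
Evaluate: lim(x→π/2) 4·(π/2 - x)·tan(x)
This is a 0·∞ indeterminate form.

Rewrite 0·∞ as a quotient (0/0 or ∞/∞ form), then apply L'Hôpital's rule:
  lim(x→π/2) 4·(π/2 - x)·tan(x) = 4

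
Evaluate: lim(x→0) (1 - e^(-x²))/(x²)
This is a 0/0 indeterminate form.

Apply L'Hôpital's rule: differentiate numerator and denominator separately.
  f(x) = 1 - e^(-x^2)   ⇒   f'(x) = 2·x·e^(-x^2)
  g(x) = x^2   ⇒   g'(x) = 2·x
  lim(x→0) f'(x)/g'(x) = lim(x→0) (2·x·e^(-x^2))/(2·x)
  = 1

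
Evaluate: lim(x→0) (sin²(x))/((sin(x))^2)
This is a 0/0 indeterminate form.

Apply L'Hôpital's rule: differentiate numerator and denominator separately.
  f(x) = sin(x)^2   ⇒   f'(x) = 2·sin(x)·cos(x)
  g(x) = sin(x)^2   ⇒   g'(x) = 2·sin(x)·cos(x)
  lim(x→0) f'(x)/g'(x) = lim(x→0) (2·sin(x)·cos(x))/(2·sin(x)·cos(x))
  = 1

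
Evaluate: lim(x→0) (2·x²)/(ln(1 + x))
This is a 0/0 indeterminate form.

Apply L'Hôpital's rule: differentiate numerator and denominator separately.
  f(x) = 2·x^2   ⇒   f'(x) = 4·x
  g(x) = ln(x + 1)   ⇒   g'(x) = 1/(x + 1)
  lim(x→0) f'(x)/g'(x) = lim(x→0) (4·x)/(1/(x + 1))
  = 0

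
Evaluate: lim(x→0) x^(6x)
This is an exponential indeterminate form.

For exponential indeterminate forms, take the natural log:
  Let L = lim(x→0) x^(6x)
  Then ln(L) = lim(x→0) [exponent × ln(base)]
  Evaluate using L'Hôpital or standard limits, then exponentiate.
  L = 1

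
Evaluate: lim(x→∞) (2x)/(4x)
This is an ∞/∞ indeterminate form.

Apply L'Hôpital's rule: differentiate numerator and denominator separately.
  f(x) = 2·x   ⇒   f'(x) = 2
  g(x) = 4·x   ⇒   g'(x) = 4
  lim(x→∞) f'(x)/g'(x) = lim(x→∞) (2)/(4)
  = 1/2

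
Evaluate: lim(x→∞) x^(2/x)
This is an exponential indeterminate form.

For exponential indeterminate forms, take the natural log:
  Let L = lim(x→∞) x^(2/x)
  Then ln(L) = lim(x→∞) [exponent × ln(base)]
  Evaluate using L'Hôpital or standard limits, then exponentiate.
  L = 1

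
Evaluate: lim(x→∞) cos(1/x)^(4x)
This is an exponential indeterminate form.

For exponential indeterminate forms, take the natural log:
  Let L = lim(x→∞) cos(1/x)^(4x)
  Then ln(L) = lim(x→∞) [exponent × ln(base)]
  Evaluate using L'Hôpital or standard limits, then exponentiate.
  L = 1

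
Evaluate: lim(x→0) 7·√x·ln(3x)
This is a 0·∞ indeterminate form.

Rewrite 0·∞ as a quotient (0/0 or ∞/∞ form), then apply L'Hôpital's rule:
  lim(x→0) 7·√x·ln(3x) = 0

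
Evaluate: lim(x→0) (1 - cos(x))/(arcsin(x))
This is a 0/0 indeterminate form.

Apply L'Hôpital's rule: differentiate numerator and denominator separately.
  f(x) = 1 - cos(x)   ⇒   f'(x) = sin(x)
  g(x) = asin(x)   ⇒   g'(x) = 1/sqrt(1 - x^2)
  lim(x→0) f'(x)/g'(x) = lim(x→0) (sin(x))/(1/sqrt(1 - x^2))
  = 0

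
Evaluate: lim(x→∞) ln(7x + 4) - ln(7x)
This is an ∞-∞ indeterminate form.

Combine fractions or rationalize to convert ∞-∞ to 0/0 form:
  lim(x→∞) ln(7x + 4) - ln(7x) = 0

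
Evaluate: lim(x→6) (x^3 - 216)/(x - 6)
This is a standard limit.

Factor or rationalize the expression:
  lim(x→6) (x^3 - 216)/(x - 6) = 108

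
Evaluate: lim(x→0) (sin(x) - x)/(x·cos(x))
This is a 0/0 indeterminate form.

Apply L'Hôpital's rule: differentiate numerator and denominator separately.
  f(x) = -x + sin(x)   ⇒   f'(x) = cos(x) - 1
  g(x) = x·cos(x)   ⇒   g'(x) = -x·sin(x) + cos(x)
  lim(x→0) f'(x)/g'(x) = lim(x→0) (cos(x) - 1)/(-x·sin(x) + cos(x))
  = 0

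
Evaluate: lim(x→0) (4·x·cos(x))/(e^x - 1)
This is a 0/0 indeterminate form.

Apply L'Hôpital's rule: differentiate numerator and denominator separately.
  f(x) = 4·x·cos(x)   ⇒   f'(x) = -4·x·sin(x) + 4·cos(x)
  g(x) = e^(x) - 1   ⇒   g'(x) = e^(x)
  lim(x→0) f'(x)/g'(x) = lim(x→0) (-4·x·sin(x) + 4·cos(x))/(e^(x))
  = 4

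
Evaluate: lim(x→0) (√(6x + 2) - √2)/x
This is a standard limit.

Factor or rationalize the expression:
  lim(x→0) (√(6x + 2) - √2)/x = 3·sqrt(2)/2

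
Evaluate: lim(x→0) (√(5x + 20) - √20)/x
This is a standard limit.

Factor or rationalize the expression:
  lim(x→0) (√(5x + 20) - √20)/x = sqrt(5)/4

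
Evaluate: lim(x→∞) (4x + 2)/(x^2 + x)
This is an ∞/∞ indeterminate form.

Apply L'Hôpital's rule: differentiate numerator and denominator separately.
  f(x) = 4·x + 2   ⇒   f'(x) = 4
  g(x) = x^2 + x   ⇒   g'(x) = 2·x + 1
  lim(x→∞) f'(x)/g'(x) = lim(x→∞) (4)/(2·x + 1)
  = 0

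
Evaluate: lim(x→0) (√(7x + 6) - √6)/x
This is a standard limit.

Factor or rationalize the expression:
  lim(x→0) (√(7x + 6) - √6)/x = 7·sqrt(6)/12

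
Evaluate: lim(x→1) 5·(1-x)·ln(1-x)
This is a 0·∞ indeterminate form.

Rewrite 0·∞ as a quotient (0/0 or ∞/∞ form), then apply L'Hôpital's rule:
  lim(x→1) 5·(1-x)·ln(1-x) = 0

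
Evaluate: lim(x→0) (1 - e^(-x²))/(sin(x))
This is a 0/0 indeterminate form.

Apply L'Hôpital's rule: differentiate numerator and denominator separately.
  f(x) = 1 - e^(-x^2)   ⇒   f'(x) = 2·x·e^(-x^2)
  g(x) = sin(x)   ⇒   g'(x) = cos(x)
  lim(x→0) f'(x)/g'(x) = lim(x→0) (2·x·e^(-x^2))/(cos(x))
  = 0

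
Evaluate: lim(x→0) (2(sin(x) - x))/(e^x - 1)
This is a 0/0 indeterminate form.

Apply L'Hôpital's rule: differentiate numerator and denominator separately.
  f(x) = -2·x + 2·sin(x)   ⇒   f'(x) = 2·cos(x) - 2
  g(x) = e^(x) - 1   ⇒   g'(x) = e^(x)
  lim(x→0) f'(x)/g'(x) = lim(x→0) (2·cos(x) - 2)/(e^(x))
  = 0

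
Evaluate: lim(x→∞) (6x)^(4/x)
This is an exponential indeterminate form.

For exponential indeterminate forms, take the natural log:
  Let L = lim(x→∞) (6x)^(4/x)
  Then ln(L) = lim(x→∞) [exponent × ln(base)]
  Evaluate using L'Hôpital or standard limits, then exponentiate.
  L = 1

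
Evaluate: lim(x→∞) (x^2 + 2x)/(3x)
This is an ∞/∞ indeterminate form.

Apply L'Hôpital's rule: differentiate numerator and denominator separately.
  f(x) = x^2 + 2·x   ⇒   f'(x) = 2·x + 2
  g(x) = 3·x   ⇒   g'(x) = 3
  lim(x→∞) f'(x)/g'(x) = lim(x→∞) (2·x + 2)/(3)
  = ∞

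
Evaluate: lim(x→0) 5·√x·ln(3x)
This is a 0·∞ indeterminate form.

Rewrite 0·∞ as a quotient (0/0 or ∞/∞ form), then apply L'Hôpital's rule:
  lim(x→0) 5·√x·ln(3x) = 0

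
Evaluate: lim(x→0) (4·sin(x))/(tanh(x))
This is a 0/0 indeterminate form.

Apply L'Hôpital's rule: differentiate numerator and denominator separately.
  f(x) = 4·sin(x)   ⇒   f'(x) = 4·cos(x)
  g(x) = tanh(x)   ⇒   g'(x) = 1 - tanh(x)^2
  lim(x→0) f'(x)/g'(x) = lim(x→0) (4·cos(x))/(1 - tanh(x)^2)
  = 4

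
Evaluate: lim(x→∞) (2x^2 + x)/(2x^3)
This is an ∞/∞ indeterminate form.

Apply L'Hôpital's rule: differentiate numerator and denominator separately.
  f(x) = 2·x^2 + x   ⇒   f'(x) = 4·x + 1
  g(x) = 2·x^3   ⇒   g'(x) = 6·x^2
  lim(x→∞) f'(x)/g'(x) = lim(x→∞) (4·x + 1)/(6·x^2)
  = 0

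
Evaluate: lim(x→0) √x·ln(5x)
This is a 0·∞ indeterminate form.

Rewrite 0·∞ as a quotient (0/0 or ∞/∞ form), then apply L'Hôpital's rule:
  lim(x→0) √x·ln(5x) = 0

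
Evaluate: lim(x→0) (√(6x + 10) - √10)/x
This is a standard limit.

Factor or rationalize the expression:
  lim(x→0) (√(6x + 10) - √10)/x = 3·sqrt(10)/10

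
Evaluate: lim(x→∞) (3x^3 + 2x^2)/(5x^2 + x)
This is an ∞/∞ indeterminate form.

Apply L'Hôpital's rule: differentiate numerator and denominator separately.
  f(x) = 3·x^3 + 2·x^2   ⇒   f'(x) = 9·x^2 + 4·x
  g(x) = 5·x^2 + x   ⇒   g'(x) = 10·x + 1
  lim(x→∞) f'(x)/g'(x) = lim(x→∞) (9·x^2 + 4·x)/(10·x + 1)
  = ∞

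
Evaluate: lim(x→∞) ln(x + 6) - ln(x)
This is an ∞-∞ indeterminate form.

Combine fractions or rationalize to convert ∞-∞ to 0/0 form:
  lim(x→∞) ln(x + 6) - ln(x) = 0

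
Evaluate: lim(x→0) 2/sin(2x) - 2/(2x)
This is an ∞-∞ indeterminate form.

Combine fractions or rationalize to convert ∞-∞ to 0/0 form:
  lim(x→0) 2/sin(2x) - 2/(2x) = 0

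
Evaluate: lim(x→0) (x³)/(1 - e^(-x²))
This is a 0/0 indeterminate form.

Apply L'Hôpital's rule: differentiate numerator and denominator separately.
  f(x) = x^3   ⇒   f'(x) = 3·x^2
  g(x) = 1 - e^(-x^2)   ⇒   g'(x) = 2·x·e^(-x^2)
  lim(x→0) f'(x)/g'(x) = lim(x→0) (3·x^2)/(2·x·e^(-x^2))
  = 0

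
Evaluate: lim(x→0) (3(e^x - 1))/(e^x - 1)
This is a 0/0 indeterminate form.

Apply L'Hôpital's rule: differentiate numerator and denominator separately.
  f(x) = 3·e^(x) - 3   ⇒   f'(x) = 3·e^(x)
  g(x) = e^(x) - 1   ⇒   g'(x) = e^(x)
  lim(x→0) f'(x)/g'(x) = lim(x→0) (3·e^(x))/(e^(x))
  = 3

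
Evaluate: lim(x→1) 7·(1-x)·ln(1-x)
This is a 0·∞ indeterminate form.

Rewrite 0·∞ as a quotient (0/0 or ∞/∞ form), then apply L'Hôpital's rule:
  lim(x→1) 7·(1-x)·ln(1-x) = 0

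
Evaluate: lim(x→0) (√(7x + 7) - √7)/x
This is a standard limit.

Factor or rationalize the expression:
  lim(x→0) (√(7x + 7) - √7)/x = sqrt(7)/2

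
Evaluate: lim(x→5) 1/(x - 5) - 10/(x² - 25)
This is an ∞-∞ indeterminate form.

Combine fractions or rationalize to convert ∞-∞ to 0/0 form:
  lim(x→5) 1/(x - 5) - 10/(x² - 25) = 1/10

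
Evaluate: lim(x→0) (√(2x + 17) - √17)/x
This is a standard limit.

Factor or rationalize the expression:
  lim(x→0) (√(2x + 17) - √17)/x = sqrt(17)/17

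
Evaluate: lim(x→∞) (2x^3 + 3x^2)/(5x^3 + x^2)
This is an ∞/∞ indeterminate form.

Apply L'Hôpital's rule: differentiate numerator and denominator separately.
  f(x) = 2·x^3 + 3·x^2   ⇒   f'(x) = 6·x^2 + 6·x
  g(x) = 5·x^3 + x^2   ⇒   g'(x) = 15·x^2 + 2·x
  lim(x→∞) f'(x)/g'(x) = lim(x→∞) (6·x^2 + 6·x)/(15·x^2 + 2·x)
  = 2/5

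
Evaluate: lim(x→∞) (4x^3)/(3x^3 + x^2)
This is an ∞/∞ indeterminate form.

Apply L'Hôpital's rule: differentiate numerator and denominator separately.
  f(x) = 4·x^3   ⇒   f'(x) = 12·x^2
  g(x) = 3·x^3 + x^2   ⇒   g'(x) = 9·x^2 + 2·x
  lim(x→∞) f'(x)/g'(x) = lim(x→∞) (12·x^2)/(9·x^2 + 2·x)
  = 4/3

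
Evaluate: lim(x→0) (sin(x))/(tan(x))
This is a 0/0 indeterminate form.

Apply L'Hôpital's rule: differentiate numerator and denominator separately.
  f(x) = sin(x)   ⇒   f'(x) = cos(x)
  g(x) = tan(x)   ⇒   g'(x) = tan(x)^2 + 1
  lim(x→0) f'(x)/g'(x) = lim(x→0) (cos(x))/(tan(x)^2 + 1)
  = 1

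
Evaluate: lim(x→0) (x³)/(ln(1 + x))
This is a 0/0 indeterminate form.

Apply L'Hôpital's rule: differentiate numerator and denominator separately.
  f(x) = x^3   ⇒   f'(x) = 3·x^2
  g(x) = ln(x + 1)   ⇒   g'(x) = 1/(x + 1)
  lim(x→0) f'(x)/g'(x) = lim(x→0) (3·x^2)/(1/(x + 1))
  = 0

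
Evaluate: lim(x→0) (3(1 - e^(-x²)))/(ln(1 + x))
This is a 0/0 indeterminate form.

Apply L'Hôpital's rule: differentiate numerator and denominator separately.
  f(x) = 3 - 3·e^(-x^2)   ⇒   f'(x) = 6·x·e^(-x^2)
  g(x) = ln(x + 1)   ⇒   g'(x) = 1/(x + 1)
  lim(x→0) f'(x)/g'(x) = lim(x→0) (6·x·e^(-x^2))/(1/(x + 1))
  = 0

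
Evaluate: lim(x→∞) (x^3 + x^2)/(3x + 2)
This is an ∞/∞ indeterminate form.

Apply L'Hôpital's rule: differentiate numerator and denominator separately.
  f(x) = x^3 + x^2   ⇒   f'(x) = 3·x^2 + 2·x
  g(x) = 3·x + 2   ⇒   g'(x) = 3
  lim(x→∞) f'(x)/g'(x) = lim(x→∞) (3·x^2 + 2·x)/(3)
  = ∞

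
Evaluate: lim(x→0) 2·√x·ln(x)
This is a 0·∞ indeterminate form.

Rewrite 0·∞ as a quotient (0/0 or ∞/∞ form), then apply L'Hôpital's rule:
  lim(x→0) 2·√x·ln(x) = 0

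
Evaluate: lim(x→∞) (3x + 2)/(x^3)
This is an ∞/∞ indeterminate form.

Apply L'Hôpital's rule: differentiate numerator and denominator separately.
  f(x) = 3·x + 2   ⇒   f'(x) = 3
  g(x) = x^3   ⇒   g'(x) = 3·x^2
  lim(x→∞) f'(x)/g'(x) = lim(x→∞) (3)/(3·x^2)
  = 0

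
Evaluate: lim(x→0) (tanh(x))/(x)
This is a 0/0 indeterminate form.

Apply L'Hôpital's rule: differentiate numerator and denominator separately.
  f(x) = tanh(x)   ⇒   f'(x) = 1 - tanh(x)^2
  g(x) = x   ⇒   g'(x) = 1
  lim(x→0) f'(x)/g'(x) = lim(x→0) (1 - tanh(x)^2)/(1)
  = 1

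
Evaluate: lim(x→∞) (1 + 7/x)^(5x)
This is an exponential indeterminate form.

For exponential indeterminate forms, take the natural log:
  Let L = lim(x→∞) (1 + 7/x)^(5x)
  Then ln(L) = lim(x→∞) [exponent × ln(base)]
  Evaluate using L'Hôpital or standard limits, then exponentiate.
  L = e^(35)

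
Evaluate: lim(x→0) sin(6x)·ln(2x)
This is a 0·∞ indeterminate form.

Rewrite 0·∞ as a quotient (0/0 or ∞/∞ form), then apply L'Hôpital's rule:
  lim(x→0) sin(6x)·ln(2x) = 0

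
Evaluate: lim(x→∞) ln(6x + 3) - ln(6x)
This is an ∞-∞ indeterminate form.

Combine fractions or rationalize to convert ∞-∞ to 0/0 form:
  lim(x→∞) ln(6x + 3) - ln(6x) = 0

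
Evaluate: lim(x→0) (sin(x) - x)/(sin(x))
This is a 0/0 indeterminate form.

Apply L'Hôpital's rule: differentiate numerator and denominator separately.
  f(x) = -x + sin(x)   ⇒   f'(x) = cos(x) - 1
  g(x) = sin(x)   ⇒   g'(x) = cos(x)
  lim(x→0) f'(x)/g'(x) = lim(x→0) (cos(x) - 1)/(cos(x))
  = 0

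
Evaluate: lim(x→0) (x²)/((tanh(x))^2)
This is a 0/0 indeterminate form.

Apply L'Hôpital's rule: differentiate numerator and denominator separately.
  f(x) = x^2   ⇒   f'(x) = 2·x
  g(x) = tanh(x)^2   ⇒   g'(x) = (2 - 2·tanh(x)^2)·tanh(x)
  lim(x→0) f'(x)/g'(x) = lim(x→0) (2·x)/((2 - 2·tanh(x)^2)·tanh(x))
  = 1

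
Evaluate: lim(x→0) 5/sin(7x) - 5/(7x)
This is an ∞-∞ indeterminate form.

Combine fractions or rationalize to convert ∞-∞ to 0/0 form:
  lim(x→0) 5/sin(7x) - 5/(7x) = 0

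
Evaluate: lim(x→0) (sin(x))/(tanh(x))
This is a 0/0 indeterminate form.

Apply L'Hôpital's rule: differentiate numerator and denominator separately.
  f(x) = sin(x)   ⇒   f'(x) = cos(x)
  g(x) = tanh(x)   ⇒   g'(x) = 1 - tanh(x)^2
  lim(x→0) f'(x)/g'(x) = lim(x→0) (cos(x))/(1 - tanh(x)^2)
  = 1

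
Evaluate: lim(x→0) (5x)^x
This is an exponential indeterminate form.

For exponential indeterminate forms, take the natural log:
  Let L = lim(x→0) (5x)^x
  Then ln(L) = lim(x→0) [exponent × ln(base)]
  Evaluate using L'Hôpital or standard limits, then exponentiate.
  L = 1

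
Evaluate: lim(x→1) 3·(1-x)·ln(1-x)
This is a 0·∞ indeterminate form.

Rewrite 0·∞ as a quotient (0/0 or ∞/∞ form), then apply L'Hôpital's rule:
  lim(x→1) 3·(1-x)·ln(1-x) = 0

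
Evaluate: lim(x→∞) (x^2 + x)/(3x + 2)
This is an ∞/∞ indeterminate form.

Apply L'Hôpital's rule: differentiate numerator and denominator separately.
  f(x) = x^2 + x   ⇒   f'(x) = 2·x + 1
  g(x) = 3·x + 2   ⇒   g'(x) = 3
  lim(x→∞) f'(x)/g'(x) = lim(x→∞) (2·x + 1)/(3)
  = ∞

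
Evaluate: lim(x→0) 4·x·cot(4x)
This is a 0·∞ indeterminate form.

Rewrite 0·∞ as a quotient (0/0 or ∞/∞ form), then apply L'Hôpital's rule:
  lim(x→0) 4·x·cot(4x) = 1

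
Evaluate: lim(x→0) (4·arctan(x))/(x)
This is a 0/0 indeterminate form.

Apply L'Hôpital's rule: differentiate numerator and denominator separately.
  f(x) = 4·atan(x)   ⇒   f'(x) = 4/(x^2 + 1)
  g(x) = x   ⇒   g'(x) = 1
  lim(x→0) f'(x)/g'(x) = lim(x→0) (4/(x^2 + 1))/(1)
  = 4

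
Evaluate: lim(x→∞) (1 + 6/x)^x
This is an exponential indeterminate form.

For exponential indeterminate forms, take the natural log:
  Let L = lim(x→∞) (1 + 6/x)^x
  Then ln(L) = lim(x→∞) [exponent × ln(base)]
  Evaluate using L'Hôpital or standard limits, then exponentiate.
  L = e^(6)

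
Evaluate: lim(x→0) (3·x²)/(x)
This is a 0/0 indeterminate form.

Apply L'Hôpital's rule: differentiate numerator and denominator separately.
  f(x) = 3·x^2   ⇒   f'(x) = 6·x
  g(x) = x   ⇒   g'(x) = 1
  lim(x→0) f'(x)/g'(x) = lim(x→0) (6·x)/(1)
  = 0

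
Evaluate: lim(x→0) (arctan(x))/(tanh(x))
This is a 0/0 indeterminate form.

Apply L'Hôpital's rule: differentiate numerator and denominator separately.
  f(x) = atan(x)   ⇒   f'(x) = 1/(x^2 + 1)
  g(x) = tanh(x)   ⇒   g'(x) = 1 - tanh(x)^2
  lim(x→0) f'(x)/g'(x) = lim(x→0) (1/(x^2 + 1))/(1 - tanh(x)^2)
  = 1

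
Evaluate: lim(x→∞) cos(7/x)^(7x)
This is an exponential indeterminate form.

For exponential indeterminate forms, take the natural log:
  Let L = lim(x→∞) cos(7/x)^(7x)
  Then ln(L) = lim(x→∞) [exponent × ln(base)]
  Evaluate using L'Hôpital or standard limits, then exponentiate.
  L = 1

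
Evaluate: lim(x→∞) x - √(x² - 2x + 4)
This is an ∞-∞ indeterminate form.

Combine fractions or rationalize to convert ∞-∞ to 0/0 form:
  lim(x→∞) x - √(x² - 2x + 4) = 1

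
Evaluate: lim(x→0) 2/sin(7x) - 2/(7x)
This is an ∞-∞ indeterminate form.

Combine fractions or rationalize to convert ∞-∞ to 0/0 form:
  lim(x→0) 2/sin(7x) - 2/(7x) = 0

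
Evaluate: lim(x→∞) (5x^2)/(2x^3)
This is an ∞/∞ indeterminate form.

Apply L'Hôpital's rule: differentiate numerator and denominator separately.
  f(x) = 5·x^2   ⇒   f'(x) = 10·x
  g(x) = 2·x^3   ⇒   g'(x) = 6·x^2
  lim(x→∞) f'(x)/g'(x) = lim(x→∞) (10·x)/(6·x^2)
  = 0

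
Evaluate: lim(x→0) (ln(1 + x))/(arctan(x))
This is a 0/0 indeterminate form.

Apply L'Hôpital's rule: differentiate numerator and denominator separately.
  f(x) = ln(x + 1)   ⇒   f'(x) = 1/(x + 1)
  g(x) = atan(x)   ⇒   g'(x) = 1/(x^2 + 1)
  lim(x→0) f'(x)/g'(x) = lim(x→0) (1/(x + 1))/(1/(x^2 + 1))
  = 1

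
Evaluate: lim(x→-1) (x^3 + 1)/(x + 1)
This is a standard limit.

Factor or rationalize the expression:
  lim(x→-1) (x^3 + 1)/(x + 1) = 3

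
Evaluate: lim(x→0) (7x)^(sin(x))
This is an exponential indeterminate form.

For exponential indeterminate forms, take the natural log:
  Let L = lim(x→0) (7x)^(sin(x))
  Then ln(L) = lim(x→0) [exponent × ln(base)]
  Evaluate using L'Hôpital or standard limits, then exponentiate.
  L = 1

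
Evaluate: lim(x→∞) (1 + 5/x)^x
This is an exponential indeterminate form.

For exponential indeterminate forms, take the natural log:
  Let L = lim(x→∞) (1 + 5/x)^x
  Then ln(L) = lim(x→∞) [exponent × ln(base)]
  Evaluate using L'Hôpital or standard limits, then exponentiate.
  L = e^(5)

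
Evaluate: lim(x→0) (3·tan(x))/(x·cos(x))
This is a 0/0 indeterminate form.

Apply L'Hôpital's rule: differentiate numerator and denominator separately.
  f(x) = 3·tan(x)   ⇒   f'(x) = 3·tan(x)^2 + 3
  g(x) = x·cos(x)   ⇒   g'(x) = -x·sin(x) + cos(x)
  lim(x→0) f'(x)/g'(x) = lim(x→0) (3·tan(x)^2 + 3)/(-x·sin(x) + cos(x))
  = 3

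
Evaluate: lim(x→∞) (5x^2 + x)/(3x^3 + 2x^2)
This is an ∞/∞ indeterminate form.

Apply L'Hôpital's rule: differentiate numerator and denominator separately.
  f(x) = 5·x^2 + x   ⇒   f'(x) = 10·x + 1
  g(x) = 3·x^3 + 2·x^2   ⇒   g'(x) = 9·x^2 + 4·x
  lim(x→∞) f'(x)/g'(x) = lim(x→∞) (10·x + 1)/(9·x^2 + 4·x)
  = 0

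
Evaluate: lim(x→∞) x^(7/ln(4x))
This is an exponential indeterminate form.

For exponential indeterminate forms, take the natural log:
  Let L = lim(x→∞) x^(7/ln(4x))
  Then ln(L) = lim(x→∞) [exponent × ln(base)]
  Evaluate using L'Hôpital or standard limits, then exponentiate.
  L = e^(7)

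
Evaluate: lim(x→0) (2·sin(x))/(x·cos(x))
This is a 0/0 indeterminate form.

Apply L'Hôpital's rule: differentiate numerator and denominator separately.
  f(x) = 2·sin(x)   ⇒   f'(x) = 2·cos(x)
  g(x) = x·cos(x)   ⇒   g'(x) = -x·sin(x) + cos(x)
  lim(x→0) f'(x)/g'(x) = lim(x→0) (2·cos(x))/(-x·sin(x) + cos(x))
  = 2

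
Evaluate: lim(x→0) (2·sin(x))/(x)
This is a 0/0 indeterminate form.

Apply L'Hôpital's rule: differentiate numerator and denominator separately.
  f(x) = 2·sin(x)   ⇒   f'(x) = 2·cos(x)
  g(x) = x   ⇒   g'(x) = 1
  lim(x→0) f'(x)/g'(x) = lim(x→0) (2·cos(x))/(1)
  = 2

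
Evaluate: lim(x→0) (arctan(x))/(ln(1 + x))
This is a 0/0 indeterminate form.

Apply L'Hôpital's rule: differentiate numerator and denominator separately.
  f(x) = atan(x)   ⇒   f'(x) = 1/(x^2 + 1)
  g(x) = ln(x + 1)   ⇒   g'(x) = 1/(x + 1)
  lim(x→0) f'(x)/g'(x) = lim(x→0) (1/(x^2 + 1))/(1/(x + 1))
  = 1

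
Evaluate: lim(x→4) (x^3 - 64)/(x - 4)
This is a standard limit.

Factor or rationalize the expression:
  lim(x→4) (x^3 - 64)/(x - 4) = 48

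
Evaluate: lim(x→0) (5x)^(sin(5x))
This is an exponential indeterminate form.

For exponential indeterminate forms, take the natural log:
  Let L = lim(x→0) (5x)^(sin(5x))
  Then ln(L) = lim(x→0) [exponent × ln(base)]
  Evaluate using L'Hôpital or standard limits, then exponentiate.
  L = 1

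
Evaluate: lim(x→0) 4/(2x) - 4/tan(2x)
This is an ∞-∞ indeterminate form.

Combine fractions or rationalize to convert ∞-∞ to 0/0 form:
  lim(x→0) 4/(2x) - 4/tan(2x) = 0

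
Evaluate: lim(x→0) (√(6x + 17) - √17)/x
This is a standard limit.

Factor or rationalize the expression:
  lim(x→0) (√(6x + 17) - √17)/x = 3·sqrt(17)/17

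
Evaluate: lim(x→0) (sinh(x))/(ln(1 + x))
This is a 0/0 indeterminate form.

Apply L'Hôpital's rule: differentiate numerator and denominator separately.
  f(x) = sinh(x)   ⇒   f'(x) = cosh(x)
  g(x) = ln(x + 1)   ⇒   g'(x) = 1/(x + 1)
  lim(x→0) f'(x)/g'(x) = lim(x→0) (cosh(x))/(1/(x + 1))
  = 1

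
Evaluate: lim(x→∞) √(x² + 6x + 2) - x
This is an ∞-∞ indeterminate form.

Combine fractions or rationalize to convert ∞-∞ to 0/0 form:
  lim(x→∞) √(x² + 6x + 2) - x = 3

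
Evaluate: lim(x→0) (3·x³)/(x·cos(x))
This is a 0/0 indeterminate form.

Apply L'Hôpital's rule: differentiate numerator and denominator separately.
  f(x) = 3·x^3   ⇒   f'(x) = 9·x^2
  g(x) = x·cos(x)   ⇒   g'(x) = -x·sin(x) + cos(x)
  lim(x→0) f'(x)/g'(x) = lim(x→0) (9·x^2)/(-x·sin(x) + cos(x))
  = 0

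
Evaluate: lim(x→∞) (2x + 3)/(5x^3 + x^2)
This is an ∞/∞ indeterminate form.

Apply L'Hôpital's rule: differentiate numerator and denominator separately.
  f(x) = 2·x + 3   ⇒   f'(x) = 2
  g(x) = 5·x^3 + x^2   ⇒   g'(x) = 15·x^2 + 2·x
  lim(x→∞) f'(x)/g'(x) = lim(x→∞) (2)/(15·x^2 + 2·x)
  = 0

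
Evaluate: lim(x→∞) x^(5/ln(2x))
This is an exponential indeterminate form.

For exponential indeterminate forms, take the natural log:
  Let L = lim(x→∞) x^(5/ln(2x))
  Then ln(L) = lim(x→∞) [exponent × ln(base)]
  Evaluate using L'Hôpital or standard limits, then exponentiate.
  L = e^(5)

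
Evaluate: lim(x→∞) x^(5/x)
This is an exponential indeterminate form.

For exponential indeterminate forms, take the natural log:
  Let L = lim(x→∞) x^(5/x)
  Then ln(L) = lim(x→∞) [exponent × ln(base)]
  Evaluate using L'Hôpital or standard limits, then exponentiate.
  L = 1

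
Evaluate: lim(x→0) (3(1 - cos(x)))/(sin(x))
This is a 0/0 indeterminate form.

Apply L'Hôpital's rule: differentiate numerator and denominator separately.
  f(x) = 3 - 3·cos(x)   ⇒   f'(x) = 3·sin(x)
  g(x) = sin(x)   ⇒   g'(x) = cos(x)
  lim(x→0) f'(x)/g'(x) = lim(x→0) (3·sin(x))/(cos(x))
  = 0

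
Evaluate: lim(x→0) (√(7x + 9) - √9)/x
This is a standard limit.

Factor or rationalize the expression:
  lim(x→0) (√(7x + 9) - √9)/x = 7/6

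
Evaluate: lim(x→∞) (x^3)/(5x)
This is an ∞/∞ indeterminate form.

Apply L'Hôpital's rule: differentiate numerator and denominator separately.
  f(x) = x^3   ⇒   f'(x) = 3·x^2
  g(x) = 5·x   ⇒   g'(x) = 5
  lim(x→∞) f'(x)/g'(x) = lim(x→∞) (3·x^2)/(5)
  = ∞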